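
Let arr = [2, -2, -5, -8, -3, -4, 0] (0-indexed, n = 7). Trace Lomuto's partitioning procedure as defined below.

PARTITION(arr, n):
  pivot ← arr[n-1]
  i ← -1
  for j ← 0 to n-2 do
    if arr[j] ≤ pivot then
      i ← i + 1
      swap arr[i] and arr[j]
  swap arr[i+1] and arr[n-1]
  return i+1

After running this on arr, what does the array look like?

[-2, -5, -8, -3, -4, 0, 2]

pivot = arr[6] = 0; i = -1
j=0: arr[0]=2 > 0 → no swap
j=1: arr[1]=-2 ≤ 0 → i=0, swap arr[0],arr[1] → [-2, 2, -5, -8, -3, -4, 0]
j=2: arr[2]=-5 ≤ 0 → i=1, swap arr[1],arr[2] → [-2, -5, 2, -8, -3, -4, 0]
j=3: arr[3]=-8 ≤ 0 → i=2, swap arr[2],arr[3] → [-2, -5, -8, 2, -3, -4, 0]
j=4: arr[4]=-3 ≤ 0 → i=3, swap arr[3],arr[4] → [-2, -5, -8, -3, 2, -4, 0]
j=5: arr[5]=-4 ≤ 0 → i=4, swap arr[4],arr[5] → [-2, -5, -8, -3, -4, 2, 0]
final swap arr[5],arr[6] → [-2, -5, -8, -3, -4, 0, 2]; return 5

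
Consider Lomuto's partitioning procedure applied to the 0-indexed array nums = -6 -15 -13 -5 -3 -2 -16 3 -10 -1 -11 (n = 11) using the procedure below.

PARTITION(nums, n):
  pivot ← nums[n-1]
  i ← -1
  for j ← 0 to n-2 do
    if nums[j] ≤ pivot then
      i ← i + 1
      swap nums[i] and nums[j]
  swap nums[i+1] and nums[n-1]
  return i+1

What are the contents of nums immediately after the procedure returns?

-15 -13 -16 -11 -3 -2 -6 3 -10 -1 -5

pivot=-11, i=-1
j=0: -6>-11, skip
j=1: -15≤-11, i=0, swap(0,1) ⇒ -15 -6 -13 -5 -3 -2 -16 3 -10 -1 -11
j=2: -13≤-11, i=1, swap(1,2) ⇒ -15 -13 -6 -5 -3 -2 -16 3 -10 -1 -11
j=3: -5>-11, skip
j=4: -3>-11, skip
j=5: -2>-11, skip
j=6: -16≤-11, i=2, swap(2,6) ⇒ -15 -13 -16 -5 -3 -2 -6 3 -10 -1 -11
j=7: 3>-11, skip
j=8: -10>-11, skip
j=9: -1>-11, skip
swap(3,10) ⇒ -15 -13 -16 -11 -3 -2 -6 3 -10 -1 -5; return 3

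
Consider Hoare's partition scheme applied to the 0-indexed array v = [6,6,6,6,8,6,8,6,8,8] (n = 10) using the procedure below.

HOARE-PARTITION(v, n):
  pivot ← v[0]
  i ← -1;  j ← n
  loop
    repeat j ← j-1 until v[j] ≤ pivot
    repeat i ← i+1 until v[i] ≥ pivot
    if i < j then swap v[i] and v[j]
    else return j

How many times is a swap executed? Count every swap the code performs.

pivot = v[0] = 6; i = -1, j = 10
j→7 (v[7]=6≤6), i→0 (v[0]=6≥6); i<j, swap → [6,6,6,6,8,6,8,6,8,8]
j→5 (v[5]=6≤6), i→1 (v[1]=6≥6); i<j, swap → [6,6,6,6,8,6,8,6,8,8]
j→3 (v[3]=6≤6), i→2 (v[2]=6≥6); i<j, swap → [6,6,6,6,8,6,8,6,8,8]
j→2, i→3; i≥j, return j=2. v = [6,6,6,6,8,6,8,6,8,8]

3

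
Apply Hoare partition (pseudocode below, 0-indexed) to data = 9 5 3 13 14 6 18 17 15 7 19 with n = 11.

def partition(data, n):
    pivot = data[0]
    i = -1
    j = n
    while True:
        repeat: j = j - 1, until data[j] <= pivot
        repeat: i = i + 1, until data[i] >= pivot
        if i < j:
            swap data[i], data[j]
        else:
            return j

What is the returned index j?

pivot = data[0] = 9; i = -1, j = 11
j→9 (data[9]=7≤9), i→0 (data[0]=9≥9); i<j, swap → 7 5 3 13 14 6 18 17 15 9 19
j→5 (data[5]=6≤9), i→3 (data[3]=13≥9); i<j, swap → 7 5 3 6 14 13 18 17 15 9 19
j→3, i→4; i≥j, return j=3. data = 7 5 3 6 14 13 18 17 15 9 19

3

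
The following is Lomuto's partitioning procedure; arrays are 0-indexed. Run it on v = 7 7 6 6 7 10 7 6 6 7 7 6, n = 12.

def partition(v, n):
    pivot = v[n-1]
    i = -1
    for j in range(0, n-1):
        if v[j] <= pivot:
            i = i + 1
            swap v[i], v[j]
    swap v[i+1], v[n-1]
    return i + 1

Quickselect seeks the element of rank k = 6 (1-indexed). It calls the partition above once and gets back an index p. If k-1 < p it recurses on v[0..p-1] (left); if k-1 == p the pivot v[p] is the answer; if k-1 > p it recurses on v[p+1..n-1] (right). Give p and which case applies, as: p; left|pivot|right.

pivot=6, i=-1
j=0: 7>6, skip
j=1: 7>6, skip
j=2: 6≤6, i=0, swap(0,2) ⇒ 6 7 7 6 7 10 7 6 6 7 7 6
j=3: 6≤6, i=1, swap(1,3) ⇒ 6 6 7 7 7 10 7 6 6 7 7 6
j=4: 7>6, skip
j=5: 10>6, skip
j=6: 7>6, skip
j=7: 6≤6, i=2, swap(2,7) ⇒ 6 6 6 7 7 10 7 7 6 7 7 6
j=8: 6≤6, i=3, swap(3,8) ⇒ 6 6 6 6 7 10 7 7 7 7 7 6
j=9: 7>6, skip
j=10: 7>6, skip
swap(4,11) ⇒ 6 6 6 6 6 10 7 7 7 7 7 7; return 4
p = 4; k-1 = 5 > 4 ⇒ right

4; right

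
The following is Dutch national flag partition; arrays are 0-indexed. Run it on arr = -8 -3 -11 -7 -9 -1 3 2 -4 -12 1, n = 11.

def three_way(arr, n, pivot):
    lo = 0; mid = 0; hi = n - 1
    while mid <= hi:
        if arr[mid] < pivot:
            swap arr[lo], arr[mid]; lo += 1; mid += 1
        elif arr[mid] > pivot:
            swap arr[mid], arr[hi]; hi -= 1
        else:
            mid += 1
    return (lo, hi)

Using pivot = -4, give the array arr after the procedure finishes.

-8 -12 -11 -7 -9 -4 2 3 -1 1 -3

pivot = -4; lo=0, mid=0, hi=10
arr[mid]=-8<-4: swap arr[0],arr[0]; lo=1,mid=1 → -8 -3 -11 -7 -9 -1 3 2 -4 -12 1
arr[mid]=-3>-4: swap arr[1],arr[10]; hi=9 → -8 1 -11 -7 -9 -1 3 2 -4 -12 -3
arr[mid]=1>-4: swap arr[1],arr[9]; hi=8 → -8 -12 -11 -7 -9 -1 3 2 -4 1 -3
arr[mid]=-12<-4: swap arr[1],arr[1]; lo=2,mid=2 → -8 -12 -11 -7 -9 -1 3 2 -4 1 -3
arr[mid]=-11<-4: swap arr[2],arr[2]; lo=3,mid=3 → -8 -12 -11 -7 -9 -1 3 2 -4 1 -3
arr[mid]=-7<-4: swap arr[3],arr[3]; lo=4,mid=4 → -8 -12 -11 -7 -9 -1 3 2 -4 1 -3
arr[mid]=-9<-4: swap arr[4],arr[4]; lo=5,mid=5 → -8 -12 -11 -7 -9 -1 3 2 -4 1 -3
arr[mid]=-1>-4: swap arr[5],arr[8]; hi=7 → -8 -12 -11 -7 -9 -4 3 2 -1 1 -3
arr[mid]=-4=-4: mid=6
arr[mid]=3>-4: swap arr[6],arr[7]; hi=6 → -8 -12 -11 -7 -9 -4 2 3 -1 1 -3
arr[mid]=2>-4: swap arr[6],arr[6]; hi=5 → -8 -12 -11 -7 -9 -4 2 3 -1 1 -3
end: lo=5, hi=5; arr = -8 -12 -11 -7 -9 -4 2 3 -1 1 -3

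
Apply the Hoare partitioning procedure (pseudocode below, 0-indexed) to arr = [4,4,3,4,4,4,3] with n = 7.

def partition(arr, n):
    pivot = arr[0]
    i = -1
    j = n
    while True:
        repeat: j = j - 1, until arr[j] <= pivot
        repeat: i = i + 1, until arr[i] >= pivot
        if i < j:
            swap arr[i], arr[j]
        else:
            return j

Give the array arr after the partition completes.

[3,4,3,4,4,4,4]

pivot=4
j stops at 6 (3), i stops at 0 (4); swap ⇒ [3,4,3,4,4,4,4]
j stops at 5 (4), i stops at 1 (4); swap ⇒ [3,4,3,4,4,4,4]
j stops at 4 (4), i stops at 3 (4); swap ⇒ [3,4,3,4,4,4,4]
j stops at 3, i stops at 4; i≥j ⇒ return 3. arr=[3,4,3,4,4,4,4]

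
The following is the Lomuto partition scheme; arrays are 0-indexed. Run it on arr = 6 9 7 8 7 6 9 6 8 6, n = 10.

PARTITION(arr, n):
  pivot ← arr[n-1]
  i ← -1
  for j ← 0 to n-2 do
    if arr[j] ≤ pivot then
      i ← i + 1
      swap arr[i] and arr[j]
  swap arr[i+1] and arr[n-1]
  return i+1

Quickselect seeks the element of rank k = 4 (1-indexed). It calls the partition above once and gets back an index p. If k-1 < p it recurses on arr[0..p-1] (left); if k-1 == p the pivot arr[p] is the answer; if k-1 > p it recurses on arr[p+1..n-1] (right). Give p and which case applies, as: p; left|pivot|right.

3; pivot

pivot=6, i=-1
j=0: 6≤6, i=0, swap(0,0) ⇒ 6 9 7 8 7 6 9 6 8 6
j=1: 9>6, skip
j=2: 7>6, skip
j=3: 8>6, skip
j=4: 7>6, skip
j=5: 6≤6, i=1, swap(1,5) ⇒ 6 6 7 8 7 9 9 6 8 6
j=6: 9>6, skip
j=7: 6≤6, i=2, swap(2,7) ⇒ 6 6 6 8 7 9 9 7 8 6
j=8: 8>6, skip
swap(3,9) ⇒ 6 6 6 6 7 9 9 7 8 8; return 3
p = 3; k-1 = 3 == 3 ⇒ pivot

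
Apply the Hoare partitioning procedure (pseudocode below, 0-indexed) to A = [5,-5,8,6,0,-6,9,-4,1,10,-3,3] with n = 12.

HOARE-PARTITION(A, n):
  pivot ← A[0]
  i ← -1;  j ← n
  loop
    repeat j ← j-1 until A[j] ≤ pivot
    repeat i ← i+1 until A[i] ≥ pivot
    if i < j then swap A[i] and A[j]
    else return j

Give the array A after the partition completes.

[3,-5,-3,1,0,-6,-4,9,6,10,8,5]

pivot=5
j stops at 11 (3), i stops at 0 (5); swap ⇒ [3,-5,8,6,0,-6,9,-4,1,10,-3,5]
j stops at 10 (-3), i stops at 2 (8); swap ⇒ [3,-5,-3,6,0,-6,9,-4,1,10,8,5]
j stops at 8 (1), i stops at 3 (6); swap ⇒ [3,-5,-3,1,0,-6,9,-4,6,10,8,5]
j stops at 7 (-4), i stops at 6 (9); swap ⇒ [3,-5,-3,1,0,-6,-4,9,6,10,8,5]
j stops at 6, i stops at 7; i≥j ⇒ return 6. A=[3,-5,-3,1,0,-6,-4,9,6,10,8,5]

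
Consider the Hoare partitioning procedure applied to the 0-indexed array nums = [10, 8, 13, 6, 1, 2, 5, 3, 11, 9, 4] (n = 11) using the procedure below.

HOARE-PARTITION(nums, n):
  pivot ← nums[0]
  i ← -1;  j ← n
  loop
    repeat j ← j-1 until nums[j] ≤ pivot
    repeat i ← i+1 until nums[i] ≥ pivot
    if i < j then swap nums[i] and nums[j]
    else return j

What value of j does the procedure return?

7

pivot=10
j stops at 10 (4), i stops at 0 (10); swap ⇒ [4, 8, 13, 6, 1, 2, 5, 3, 11, 9, 10]
j stops at 9 (9), i stops at 2 (13); swap ⇒ [4, 8, 9, 6, 1, 2, 5, 3, 11, 13, 10]
j stops at 7, i stops at 8; i≥j ⇒ return 7. nums=[4, 8, 9, 6, 1, 2, 5, 3, 11, 13, 10]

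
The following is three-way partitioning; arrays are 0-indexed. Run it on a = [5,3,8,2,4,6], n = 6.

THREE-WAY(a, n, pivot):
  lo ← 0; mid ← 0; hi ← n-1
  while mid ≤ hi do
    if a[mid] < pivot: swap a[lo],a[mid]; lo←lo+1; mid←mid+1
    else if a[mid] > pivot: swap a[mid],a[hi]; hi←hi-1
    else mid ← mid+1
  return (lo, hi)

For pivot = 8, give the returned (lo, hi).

(5, 5)

pivot = 8; lo=0, mid=0, hi=5
a[mid]=5<8: swap a[0],a[0]; lo=1,mid=1 → [5,3,8,2,4,6]
a[mid]=3<8: swap a[1],a[1]; lo=2,mid=2 → [5,3,8,2,4,6]
a[mid]=8=8: mid=3
a[mid]=2<8: swap a[2],a[3]; lo=3,mid=4 → [5,3,2,8,4,6]
a[mid]=4<8: swap a[3],a[4]; lo=4,mid=5 → [5,3,2,4,8,6]
a[mid]=6<8: swap a[4],a[5]; lo=5,mid=6 → [5,3,2,4,6,8]
end: lo=5, hi=5; a = [5,3,2,4,6,8]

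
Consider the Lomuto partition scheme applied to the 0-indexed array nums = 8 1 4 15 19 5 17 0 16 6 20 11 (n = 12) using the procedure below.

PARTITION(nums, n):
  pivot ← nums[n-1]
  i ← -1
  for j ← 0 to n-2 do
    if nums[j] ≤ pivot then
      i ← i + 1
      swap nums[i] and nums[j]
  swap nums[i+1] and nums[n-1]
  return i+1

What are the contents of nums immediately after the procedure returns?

8 1 4 5 0 6 11 19 16 15 20 17

pivot=11, i=-1
j=0: 8≤11, i=0, swap(0,0) ⇒ 8 1 4 15 19 5 17 0 16 6 20 11
j=1: 1≤11, i=1, swap(1,1) ⇒ 8 1 4 15 19 5 17 0 16 6 20 11
j=2: 4≤11, i=2, swap(2,2) ⇒ 8 1 4 15 19 5 17 0 16 6 20 11
j=3: 15>11, skip
j=4: 19>11, skip
j=5: 5≤11, i=3, swap(3,5) ⇒ 8 1 4 5 19 15 17 0 16 6 20 11
j=6: 17>11, skip
j=7: 0≤11, i=4, swap(4,7) ⇒ 8 1 4 5 0 15 17 19 16 6 20 11
j=8: 16>11, skip
j=9: 6≤11, i=5, swap(5,9) ⇒ 8 1 4 5 0 6 17 19 16 15 20 11
j=10: 20>11, skip
swap(6,11) ⇒ 8 1 4 5 0 6 11 19 16 15 20 17; return 6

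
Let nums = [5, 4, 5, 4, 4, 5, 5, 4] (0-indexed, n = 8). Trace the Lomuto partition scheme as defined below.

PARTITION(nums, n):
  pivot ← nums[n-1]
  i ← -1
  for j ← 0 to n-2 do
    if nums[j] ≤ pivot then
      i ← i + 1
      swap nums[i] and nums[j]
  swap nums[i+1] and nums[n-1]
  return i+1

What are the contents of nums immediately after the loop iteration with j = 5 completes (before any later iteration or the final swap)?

[4, 4, 4, 5, 5, 5, 5, 4]

pivot=4, i=-1
j=0: 5>4, skip
j=1: 4≤4, i=0, swap(0,1) ⇒ [4, 5, 5, 4, 4, 5, 5, 4]
j=2: 5>4, skip
j=3: 4≤4, i=1, swap(1,3) ⇒ [4, 4, 5, 5, 4, 5, 5, 4]
j=4: 4≤4, i=2, swap(2,4) ⇒ [4, 4, 4, 5, 5, 5, 5, 4]
j=5: 5>4, skip
(after j=5) nums = [4, 4, 4, 5, 5, 5, 5, 4]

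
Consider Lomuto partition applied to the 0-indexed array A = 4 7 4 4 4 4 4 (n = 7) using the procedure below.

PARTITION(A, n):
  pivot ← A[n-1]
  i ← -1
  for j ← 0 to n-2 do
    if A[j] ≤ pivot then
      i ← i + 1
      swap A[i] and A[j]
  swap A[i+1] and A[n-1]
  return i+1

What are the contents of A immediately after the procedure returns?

4 4 4 4 4 4 7

pivot = A[6] = 4; i = -1
j=0: A[0]=4 ≤ 4 → i=0, swap A[0],A[0] (no change) → 4 7 4 4 4 4 4
j=1: A[1]=7 > 4 → no swap
j=2: A[2]=4 ≤ 4 → i=1, swap A[1],A[2] → 4 4 7 4 4 4 4
j=3: A[3]=4 ≤ 4 → i=2, swap A[2],A[3] → 4 4 4 7 4 4 4
j=4: A[4]=4 ≤ 4 → i=3, swap A[3],A[4] → 4 4 4 4 7 4 4
j=5: A[5]=4 ≤ 4 → i=4, swap A[4],A[5] → 4 4 4 4 4 7 4
final swap A[5],A[6] → 4 4 4 4 4 4 7; return 5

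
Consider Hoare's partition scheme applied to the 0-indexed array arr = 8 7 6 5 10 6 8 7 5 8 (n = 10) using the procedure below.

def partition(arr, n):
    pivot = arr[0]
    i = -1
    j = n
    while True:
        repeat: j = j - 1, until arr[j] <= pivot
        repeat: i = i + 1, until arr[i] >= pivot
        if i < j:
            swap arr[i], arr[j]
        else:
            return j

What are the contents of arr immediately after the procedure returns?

pivot=8
j stops at 9 (8), i stops at 0 (8); swap ⇒ 8 7 6 5 10 6 8 7 5 8
j stops at 8 (5), i stops at 4 (10); swap ⇒ 8 7 6 5 5 6 8 7 10 8
j stops at 7 (7), i stops at 6 (8); swap ⇒ 8 7 6 5 5 6 7 8 10 8
j stops at 6, i stops at 7; i≥j ⇒ return 6. arr=8 7 6 5 5 6 7 8 10 8

8 7 6 5 5 6 7 8 10 8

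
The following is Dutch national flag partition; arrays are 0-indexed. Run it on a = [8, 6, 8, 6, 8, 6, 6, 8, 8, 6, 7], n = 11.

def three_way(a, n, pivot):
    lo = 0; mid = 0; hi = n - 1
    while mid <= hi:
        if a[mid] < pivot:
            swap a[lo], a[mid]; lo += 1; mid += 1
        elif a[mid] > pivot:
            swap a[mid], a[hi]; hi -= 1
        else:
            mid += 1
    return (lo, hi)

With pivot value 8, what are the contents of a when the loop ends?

[6, 6, 6, 6, 6, 7, 8, 8, 8, 8, 8]

pivot = 8; lo=0, mid=0, hi=10
a[mid]=8=8: mid=1
a[mid]=6<8: swap a[0],a[1]; lo=1,mid=2 → [6, 8, 8, 6, 8, 6, 6, 8, 8, 6, 7]
a[mid]=8=8: mid=3
a[mid]=6<8: swap a[1],a[3]; lo=2,mid=4 → [6, 6, 8, 8, 8, 6, 6, 8, 8, 6, 7]
a[mid]=8=8: mid=5
a[mid]=6<8: swap a[2],a[5]; lo=3,mid=6 → [6, 6, 6, 8, 8, 8, 6, 8, 8, 6, 7]
a[mid]=6<8: swap a[3],a[6]; lo=4,mid=7 → [6, 6, 6, 6, 8, 8, 8, 8, 8, 6, 7]
a[mid]=8=8: mid=8
a[mid]=8=8: mid=9
a[mid]=6<8: swap a[4],a[9]; lo=5,mid=10 → [6, 6, 6, 6, 6, 8, 8, 8, 8, 8, 7]
a[mid]=7<8: swap a[5],a[10]; lo=6,mid=11 → [6, 6, 6, 6, 6, 7, 8, 8, 8, 8, 8]
end: lo=6, hi=10; a = [6, 6, 6, 6, 6, 7, 8, 8, 8, 8, 8]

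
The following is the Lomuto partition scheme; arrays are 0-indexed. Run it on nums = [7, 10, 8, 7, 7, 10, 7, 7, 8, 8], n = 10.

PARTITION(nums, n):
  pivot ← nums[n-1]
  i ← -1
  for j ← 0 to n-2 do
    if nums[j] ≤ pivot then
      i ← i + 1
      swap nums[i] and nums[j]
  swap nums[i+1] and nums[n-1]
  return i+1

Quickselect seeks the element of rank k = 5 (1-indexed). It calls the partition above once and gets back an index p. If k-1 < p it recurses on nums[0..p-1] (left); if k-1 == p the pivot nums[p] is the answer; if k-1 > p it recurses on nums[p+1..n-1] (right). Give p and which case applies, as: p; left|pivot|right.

7; left

pivot=8, i=-1
j=0: 7≤8, i=0, swap(0,0) ⇒ [7, 10, 8, 7, 7, 10, 7, 7, 8, 8]
j=1: 10>8, skip
j=2: 8≤8, i=1, swap(1,2) ⇒ [7, 8, 10, 7, 7, 10, 7, 7, 8, 8]
j=3: 7≤8, i=2, swap(2,3) ⇒ [7, 8, 7, 10, 7, 10, 7, 7, 8, 8]
j=4: 7≤8, i=3, swap(3,4) ⇒ [7, 8, 7, 7, 10, 10, 7, 7, 8, 8]
j=5: 10>8, skip
j=6: 7≤8, i=4, swap(4,6) ⇒ [7, 8, 7, 7, 7, 10, 10, 7, 8, 8]
j=7: 7≤8, i=5, swap(5,7) ⇒ [7, 8, 7, 7, 7, 7, 10, 10, 8, 8]
j=8: 8≤8, i=6, swap(6,8) ⇒ [7, 8, 7, 7, 7, 7, 8, 10, 10, 8]
swap(7,9) ⇒ [7, 8, 7, 7, 7, 7, 8, 8, 10, 10]; return 7
p = 7; k-1 = 4 < 7 ⇒ left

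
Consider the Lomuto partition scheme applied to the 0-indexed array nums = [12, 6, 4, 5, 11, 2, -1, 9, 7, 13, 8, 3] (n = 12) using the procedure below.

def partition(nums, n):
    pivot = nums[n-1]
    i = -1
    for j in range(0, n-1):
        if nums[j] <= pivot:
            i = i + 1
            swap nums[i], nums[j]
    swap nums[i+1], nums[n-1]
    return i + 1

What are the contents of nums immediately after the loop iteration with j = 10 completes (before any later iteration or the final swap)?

pivot=3, i=-1
j=0: 12>3, skip
j=1: 6>3, skip
j=2: 4>3, skip
j=3: 5>3, skip
j=4: 11>3, skip
j=5: 2≤3, i=0, swap(0,5) ⇒ [2, 6, 4, 5, 11, 12, -1, 9, 7, 13, 8, 3]
j=6: -1≤3, i=1, swap(1,6) ⇒ [2, -1, 4, 5, 11, 12, 6, 9, 7, 13, 8, 3]
j=7: 9>3, skip
j=8: 7>3, skip
j=9: 13>3, skip
j=10: 8>3, skip
(after j=10) nums = [2, -1, 4, 5, 11, 12, 6, 9, 7, 13, 8, 3]

[2, -1, 4, 5, 11, 12, 6, 9, 7, 13, 8, 3]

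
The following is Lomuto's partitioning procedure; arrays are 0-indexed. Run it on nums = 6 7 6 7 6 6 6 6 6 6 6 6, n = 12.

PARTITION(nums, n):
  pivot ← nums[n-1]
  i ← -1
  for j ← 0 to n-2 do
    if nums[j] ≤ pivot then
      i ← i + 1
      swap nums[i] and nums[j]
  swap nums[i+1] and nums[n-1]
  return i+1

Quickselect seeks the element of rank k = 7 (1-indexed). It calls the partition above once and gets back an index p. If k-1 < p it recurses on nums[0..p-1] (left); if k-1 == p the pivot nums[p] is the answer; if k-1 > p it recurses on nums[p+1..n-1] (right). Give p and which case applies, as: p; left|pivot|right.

pivot = nums[11] = 6; i = -1
j=0: nums[0]=6 ≤ 6 → i=0, swap nums[0],nums[0] (no change) → 6 7 6 7 6 6 6 6 6 6 6 6
j=1: nums[1]=7 > 6 → no swap
j=2: nums[2]=6 ≤ 6 → i=1, swap nums[1],nums[2] → 6 6 7 7 6 6 6 6 6 6 6 6
j=3: nums[3]=7 > 6 → no swap
j=4: nums[4]=6 ≤ 6 → i=2, swap nums[2],nums[4] → 6 6 6 7 7 6 6 6 6 6 6 6
j=5: nums[5]=6 ≤ 6 → i=3, swap nums[3],nums[5] → 6 6 6 6 7 7 6 6 6 6 6 6
j=6: nums[6]=6 ≤ 6 → i=4, swap nums[4],nums[6] → 6 6 6 6 6 7 7 6 6 6 6 6
j=7: nums[7]=6 ≤ 6 → i=5, swap nums[5],nums[7] → 6 6 6 6 6 6 7 7 6 6 6 6
j=8: nums[8]=6 ≤ 6 → i=6, swap nums[6],nums[8] → 6 6 6 6 6 6 6 7 7 6 6 6
j=9: nums[9]=6 ≤ 6 → i=7, swap nums[7],nums[9] → 6 6 6 6 6 6 6 6 7 7 6 6
j=10: nums[10]=6 ≤ 6 → i=8, swap nums[8],nums[10] → 6 6 6 6 6 6 6 6 6 7 7 6
final swap nums[9],nums[11] → 6 6 6 6 6 6 6 6 6 6 7 7; return 9
p = 9; k-1 = 6 < 9 ⇒ left

9; left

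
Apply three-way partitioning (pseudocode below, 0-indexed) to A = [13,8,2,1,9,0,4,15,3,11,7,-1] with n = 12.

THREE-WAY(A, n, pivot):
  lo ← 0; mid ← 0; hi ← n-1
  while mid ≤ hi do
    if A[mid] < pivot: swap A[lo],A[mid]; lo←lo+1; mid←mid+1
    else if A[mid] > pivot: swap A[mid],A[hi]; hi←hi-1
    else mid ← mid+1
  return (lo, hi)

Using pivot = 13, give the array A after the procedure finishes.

[8,2,1,9,0,4,-1,3,11,7,13,15]

pivot = 13; lo=0, mid=0, hi=11
A[mid]=13=13: mid=1
A[mid]=8<13: swap A[0],A[1]; lo=1,mid=2 → [8,13,2,1,9,0,4,15,3,11,7,-1]
A[mid]=2<13: swap A[1],A[2]; lo=2,mid=3 → [8,2,13,1,9,0,4,15,3,11,7,-1]
A[mid]=1<13: swap A[2],A[3]; lo=3,mid=4 → [8,2,1,13,9,0,4,15,3,11,7,-1]
A[mid]=9<13: swap A[3],A[4]; lo=4,mid=5 → [8,2,1,9,13,0,4,15,3,11,7,-1]
A[mid]=0<13: swap A[4],A[5]; lo=5,mid=6 → [8,2,1,9,0,13,4,15,3,11,7,-1]
A[mid]=4<13: swap A[5],A[6]; lo=6,mid=7 → [8,2,1,9,0,4,13,15,3,11,7,-1]
A[mid]=15>13: swap A[7],A[11]; hi=10 → [8,2,1,9,0,4,13,-1,3,11,7,15]
A[mid]=-1<13: swap A[6],A[7]; lo=7,mid=8 → [8,2,1,9,0,4,-1,13,3,11,7,15]
A[mid]=3<13: swap A[7],A[8]; lo=8,mid=9 → [8,2,1,9,0,4,-1,3,13,11,7,15]
A[mid]=11<13: swap A[8],A[9]; lo=9,mid=10 → [8,2,1,9,0,4,-1,3,11,13,7,15]
A[mid]=7<13: swap A[9],A[10]; lo=10,mid=11 → [8,2,1,9,0,4,-1,3,11,7,13,15]
end: lo=10, hi=10; A = [8,2,1,9,0,4,-1,3,11,7,13,15]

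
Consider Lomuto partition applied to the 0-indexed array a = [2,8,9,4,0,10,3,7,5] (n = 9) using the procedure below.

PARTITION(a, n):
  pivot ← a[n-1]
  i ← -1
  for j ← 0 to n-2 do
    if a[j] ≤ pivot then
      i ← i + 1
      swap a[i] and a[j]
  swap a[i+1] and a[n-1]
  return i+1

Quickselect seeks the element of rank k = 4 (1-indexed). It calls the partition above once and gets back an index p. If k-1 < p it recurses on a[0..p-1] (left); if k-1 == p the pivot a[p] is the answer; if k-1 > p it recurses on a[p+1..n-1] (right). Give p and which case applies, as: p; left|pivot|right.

4; left

pivot = a[8] = 5; i = -1
j=0: a[0]=2 ≤ 5 → i=0, swap a[0],a[0] (no change) → [2,8,9,4,0,10,3,7,5]
j=1: a[1]=8 > 5 → no swap
j=2: a[2]=9 > 5 → no swap
j=3: a[3]=4 ≤ 5 → i=1, swap a[1],a[3] → [2,4,9,8,0,10,3,7,5]
j=4: a[4]=0 ≤ 5 → i=2, swap a[2],a[4] → [2,4,0,8,9,10,3,7,5]
j=5: a[5]=10 > 5 → no swap
j=6: a[6]=3 ≤ 5 → i=3, swap a[3],a[6] → [2,4,0,3,9,10,8,7,5]
j=7: a[7]=7 > 5 → no swap
final swap a[4],a[8] → [2,4,0,3,5,10,8,7,9]; return 4
p = 4; k-1 = 3 < 4 ⇒ left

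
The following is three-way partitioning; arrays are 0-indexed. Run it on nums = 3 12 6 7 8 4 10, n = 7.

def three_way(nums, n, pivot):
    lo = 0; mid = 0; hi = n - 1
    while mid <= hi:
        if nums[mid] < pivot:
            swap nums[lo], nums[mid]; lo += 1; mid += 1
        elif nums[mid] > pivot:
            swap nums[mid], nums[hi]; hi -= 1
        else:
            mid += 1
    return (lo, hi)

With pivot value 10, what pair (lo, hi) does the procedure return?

pivot = 10; lo=0, mid=0, hi=6
nums[mid]=3<10: swap nums[0],nums[0]; lo=1,mid=1 → 3 12 6 7 8 4 10
nums[mid]=12>10: swap nums[1],nums[6]; hi=5 → 3 10 6 7 8 4 12
nums[mid]=10=10: mid=2
nums[mid]=6<10: swap nums[1],nums[2]; lo=2,mid=3 → 3 6 10 7 8 4 12
nums[mid]=7<10: swap nums[2],nums[3]; lo=3,mid=4 → 3 6 7 10 8 4 12
nums[mid]=8<10: swap nums[3],nums[4]; lo=4,mid=5 → 3 6 7 8 10 4 12
nums[mid]=4<10: swap nums[4],nums[5]; lo=5,mid=6 → 3 6 7 8 4 10 12
end: lo=5, hi=5; nums = 3 6 7 8 4 10 12

(5, 5)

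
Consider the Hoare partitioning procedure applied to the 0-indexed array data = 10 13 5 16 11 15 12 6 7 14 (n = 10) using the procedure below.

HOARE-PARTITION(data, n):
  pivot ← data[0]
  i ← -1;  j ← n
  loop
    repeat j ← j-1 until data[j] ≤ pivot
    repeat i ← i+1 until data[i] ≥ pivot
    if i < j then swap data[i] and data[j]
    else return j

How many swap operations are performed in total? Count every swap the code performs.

2

pivot=10
j stops at 8 (7), i stops at 0 (10); swap ⇒ 7 13 5 16 11 15 12 6 10 14
j stops at 7 (6), i stops at 1 (13); swap ⇒ 7 6 5 16 11 15 12 13 10 14
j stops at 2, i stops at 3; i≥j ⇒ return 2. data=7 6 5 16 11 15 12 13 10 14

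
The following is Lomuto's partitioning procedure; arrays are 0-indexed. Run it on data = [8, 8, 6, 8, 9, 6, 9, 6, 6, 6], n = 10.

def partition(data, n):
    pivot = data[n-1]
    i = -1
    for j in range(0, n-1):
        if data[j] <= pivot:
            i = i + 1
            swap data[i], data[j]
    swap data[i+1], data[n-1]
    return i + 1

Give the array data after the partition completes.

[6, 6, 6, 6, 6, 8, 9, 8, 8, 9]

pivot = data[9] = 6; i = -1
j=0: data[0]=8 > 6 → no swap
j=1: data[1]=8 > 6 → no swap
j=2: data[2]=6 ≤ 6 → i=0, swap data[0],data[2] → [6, 8, 8, 8, 9, 6, 9, 6, 6, 6]
j=3: data[3]=8 > 6 → no swap
j=4: data[4]=9 > 6 → no swap
j=5: data[5]=6 ≤ 6 → i=1, swap data[1],data[5] → [6, 6, 8, 8, 9, 8, 9, 6, 6, 6]
j=6: data[6]=9 > 6 → no swap
j=7: data[7]=6 ≤ 6 → i=2, swap data[2],data[7] → [6, 6, 6, 8, 9, 8, 9, 8, 6, 6]
j=8: data[8]=6 ≤ 6 → i=3, swap data[3],data[8] → [6, 6, 6, 6, 9, 8, 9, 8, 8, 6]
final swap data[4],data[9] → [6, 6, 6, 6, 6, 8, 9, 8, 8, 9]; return 4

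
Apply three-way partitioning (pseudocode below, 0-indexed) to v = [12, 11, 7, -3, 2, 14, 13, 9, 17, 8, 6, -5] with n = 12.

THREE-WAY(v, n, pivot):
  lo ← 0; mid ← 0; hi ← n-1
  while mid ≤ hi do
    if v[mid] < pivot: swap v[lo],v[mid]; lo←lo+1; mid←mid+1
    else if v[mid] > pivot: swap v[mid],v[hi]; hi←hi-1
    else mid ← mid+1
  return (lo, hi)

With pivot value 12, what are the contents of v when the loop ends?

[11, 7, -3, 2, -5, 6, 9, 8, 12, 17, 13, 14]

pivot = 12; lo=0, mid=0, hi=11
v[mid]=12=12: mid=1
v[mid]=11<12: swap v[0],v[1]; lo=1,mid=2 → [11, 12, 7, -3, 2, 14, 13, 9, 17, 8, 6, -5]
v[mid]=7<12: swap v[1],v[2]; lo=2,mid=3 → [11, 7, 12, -3, 2, 14, 13, 9, 17, 8, 6, -5]
v[mid]=-3<12: swap v[2],v[3]; lo=3,mid=4 → [11, 7, -3, 12, 2, 14, 13, 9, 17, 8, 6, -5]
v[mid]=2<12: swap v[3],v[4]; lo=4,mid=5 → [11, 7, -3, 2, 12, 14, 13, 9, 17, 8, 6, -5]
v[mid]=14>12: swap v[5],v[11]; hi=10 → [11, 7, -3, 2, 12, -5, 13, 9, 17, 8, 6, 14]
v[mid]=-5<12: swap v[4],v[5]; lo=5,mid=6 → [11, 7, -3, 2, -5, 12, 13, 9, 17, 8, 6, 14]
v[mid]=13>12: swap v[6],v[10]; hi=9 → [11, 7, -3, 2, -5, 12, 6, 9, 17, 8, 13, 14]
v[mid]=6<12: swap v[5],v[6]; lo=6,mid=7 → [11, 7, -3, 2, -5, 6, 12, 9, 17, 8, 13, 14]
v[mid]=9<12: swap v[6],v[7]; lo=7,mid=8 → [11, 7, -3, 2, -5, 6, 9, 12, 17, 8, 13, 14]
v[mid]=17>12: swap v[8],v[9]; hi=8 → [11, 7, -3, 2, -5, 6, 9, 12, 8, 17, 13, 14]
v[mid]=8<12: swap v[7],v[8]; lo=8,mid=9 → [11, 7, -3, 2, -5, 6, 9, 8, 12, 17, 13, 14]
end: lo=8, hi=8; v = [11, 7, -3, 2, -5, 6, 9, 8, 12, 17, 13, 14]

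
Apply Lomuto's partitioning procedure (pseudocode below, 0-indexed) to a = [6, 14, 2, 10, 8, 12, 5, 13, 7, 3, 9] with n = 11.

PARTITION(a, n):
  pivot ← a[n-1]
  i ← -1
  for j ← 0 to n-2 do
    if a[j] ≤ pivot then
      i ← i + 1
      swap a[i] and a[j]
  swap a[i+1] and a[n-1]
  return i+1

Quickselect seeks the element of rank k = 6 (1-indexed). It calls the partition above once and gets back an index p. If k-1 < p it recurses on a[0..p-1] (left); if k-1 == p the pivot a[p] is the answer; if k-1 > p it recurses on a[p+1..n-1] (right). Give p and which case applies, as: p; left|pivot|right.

6; left

pivot = a[10] = 9; i = -1
j=0: a[0]=6 ≤ 9 → i=0, swap a[0],a[0] (no change) → [6, 14, 2, 10, 8, 12, 5, 13, 7, 3, 9]
j=1: a[1]=14 > 9 → no swap
j=2: a[2]=2 ≤ 9 → i=1, swap a[1],a[2] → [6, 2, 14, 10, 8, 12, 5, 13, 7, 3, 9]
j=3: a[3]=10 > 9 → no swap
j=4: a[4]=8 ≤ 9 → i=2, swap a[2],a[4] → [6, 2, 8, 10, 14, 12, 5, 13, 7, 3, 9]
j=5: a[5]=12 > 9 → no swap
j=6: a[6]=5 ≤ 9 → i=3, swap a[3],a[6] → [6, 2, 8, 5, 14, 12, 10, 13, 7, 3, 9]
j=7: a[7]=13 > 9 → no swap
j=8: a[8]=7 ≤ 9 → i=4, swap a[4],a[8] → [6, 2, 8, 5, 7, 12, 10, 13, 14, 3, 9]
j=9: a[9]=3 ≤ 9 → i=5, swap a[5],a[9] → [6, 2, 8, 5, 7, 3, 10, 13, 14, 12, 9]
final swap a[6],a[10] → [6, 2, 8, 5, 7, 3, 9, 13, 14, 12, 10]; return 6
p = 6; k-1 = 5 < 6 ⇒ left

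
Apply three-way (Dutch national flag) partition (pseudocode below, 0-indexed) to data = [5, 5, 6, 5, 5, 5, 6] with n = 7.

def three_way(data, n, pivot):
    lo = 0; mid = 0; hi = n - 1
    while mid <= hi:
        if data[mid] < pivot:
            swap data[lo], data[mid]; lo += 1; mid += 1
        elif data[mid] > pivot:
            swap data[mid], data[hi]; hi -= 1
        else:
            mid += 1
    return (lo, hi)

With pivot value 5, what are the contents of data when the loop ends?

[5, 5, 5, 5, 5, 6, 6]

lo=0 mid=0 hi=6
5=5: mid=1
5=5: mid=2
6>5: swap(2,6), hi=5 ⇒ [5, 5, 6, 5, 5, 5, 6]
6>5: swap(2,5), hi=4 ⇒ [5, 5, 5, 5, 5, 6, 6]
5=5: mid=3
5=5: mid=4
5=5: mid=5
done. lo=0 hi=4; data=[5, 5, 5, 5, 5, 6, 6]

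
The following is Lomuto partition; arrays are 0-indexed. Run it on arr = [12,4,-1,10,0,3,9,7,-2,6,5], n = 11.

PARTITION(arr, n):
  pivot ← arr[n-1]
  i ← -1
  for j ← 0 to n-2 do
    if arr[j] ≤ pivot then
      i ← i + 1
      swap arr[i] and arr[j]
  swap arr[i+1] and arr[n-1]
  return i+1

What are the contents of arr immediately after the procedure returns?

pivot = arr[10] = 5; i = -1
j=0: arr[0]=12 > 5 → no swap
j=1: arr[1]=4 ≤ 5 → i=0, swap arr[0],arr[1] → [4,12,-1,10,0,3,9,7,-2,6,5]
j=2: arr[2]=-1 ≤ 5 → i=1, swap arr[1],arr[2] → [4,-1,12,10,0,3,9,7,-2,6,5]
j=3: arr[3]=10 > 5 → no swap
j=4: arr[4]=0 ≤ 5 → i=2, swap arr[2],arr[4] → [4,-1,0,10,12,3,9,7,-2,6,5]
j=5: arr[5]=3 ≤ 5 → i=3, swap arr[3],arr[5] → [4,-1,0,3,12,10,9,7,-2,6,5]
j=6: arr[6]=9 > 5 → no swap
j=7: arr[7]=7 > 5 → no swap
j=8: arr[8]=-2 ≤ 5 → i=4, swap arr[4],arr[8] → [4,-1,0,3,-2,10,9,7,12,6,5]
j=9: arr[9]=6 > 5 → no swap
final swap arr[5],arr[10] → [4,-1,0,3,-2,5,9,7,12,6,10]; return 5

[4,-1,0,3,-2,5,9,7,12,6,10]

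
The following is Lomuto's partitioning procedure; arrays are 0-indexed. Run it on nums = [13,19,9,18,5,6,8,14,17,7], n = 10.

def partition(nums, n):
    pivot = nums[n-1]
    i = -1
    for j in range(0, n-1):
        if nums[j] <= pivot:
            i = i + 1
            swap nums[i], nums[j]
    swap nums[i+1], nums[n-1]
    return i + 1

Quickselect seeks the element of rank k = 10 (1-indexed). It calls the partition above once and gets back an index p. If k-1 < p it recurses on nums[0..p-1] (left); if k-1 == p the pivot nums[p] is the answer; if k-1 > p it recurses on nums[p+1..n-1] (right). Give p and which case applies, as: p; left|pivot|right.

pivot = nums[9] = 7; i = -1
j=0: nums[0]=13 > 7 → no swap
j=1: nums[1]=19 > 7 → no swap
j=2: nums[2]=9 > 7 → no swap
j=3: nums[3]=18 > 7 → no swap
j=4: nums[4]=5 ≤ 7 → i=0, swap nums[0],nums[4] → [5,19,9,18,13,6,8,14,17,7]
j=5: nums[5]=6 ≤ 7 → i=1, swap nums[1],nums[5] → [5,6,9,18,13,19,8,14,17,7]
j=6: nums[6]=8 > 7 → no swap
j=7: nums[7]=14 > 7 → no swap
j=8: nums[8]=17 > 7 → no swap
final swap nums[2],nums[9] → [5,6,7,18,13,19,8,14,17,9]; return 2
p = 2; k-1 = 9 > 2 ⇒ right

2; right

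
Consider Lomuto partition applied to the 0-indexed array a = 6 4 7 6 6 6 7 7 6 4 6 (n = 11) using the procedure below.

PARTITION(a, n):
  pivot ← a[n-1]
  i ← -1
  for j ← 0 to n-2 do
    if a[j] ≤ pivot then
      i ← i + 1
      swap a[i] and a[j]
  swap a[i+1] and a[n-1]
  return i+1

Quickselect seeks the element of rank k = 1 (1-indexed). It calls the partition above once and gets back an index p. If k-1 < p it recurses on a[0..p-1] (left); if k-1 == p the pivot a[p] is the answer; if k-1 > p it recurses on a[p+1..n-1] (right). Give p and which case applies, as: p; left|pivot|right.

pivot=6, i=-1
j=0: 6≤6, i=0, swap(0,0) ⇒ 6 4 7 6 6 6 7 7 6 4 6
j=1: 4≤6, i=1, swap(1,1) ⇒ 6 4 7 6 6 6 7 7 6 4 6
j=2: 7>6, skip
j=3: 6≤6, i=2, swap(2,3) ⇒ 6 4 6 7 6 6 7 7 6 4 6
j=4: 6≤6, i=3, swap(3,4) ⇒ 6 4 6 6 7 6 7 7 6 4 6
j=5: 6≤6, i=4, swap(4,5) ⇒ 6 4 6 6 6 7 7 7 6 4 6
j=6: 7>6, skip
j=7: 7>6, skip
j=8: 6≤6, i=5, swap(5,8) ⇒ 6 4 6 6 6 6 7 7 7 4 6
j=9: 4≤6, i=6, swap(6,9) ⇒ 6 4 6 6 6 6 4 7 7 7 6
swap(7,10) ⇒ 6 4 6 6 6 6 4 6 7 7 7; return 7
p = 7; k-1 = 0 < 7 ⇒ left

7; left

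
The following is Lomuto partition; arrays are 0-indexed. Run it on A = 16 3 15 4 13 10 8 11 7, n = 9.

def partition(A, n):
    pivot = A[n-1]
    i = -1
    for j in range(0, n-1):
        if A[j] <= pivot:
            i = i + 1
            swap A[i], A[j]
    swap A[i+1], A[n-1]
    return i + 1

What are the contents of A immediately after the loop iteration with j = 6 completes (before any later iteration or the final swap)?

3 4 15 16 13 10 8 11 7

pivot=7, i=-1
j=0: 16>7, skip
j=1: 3≤7, i=0, swap(0,1) ⇒ 3 16 15 4 13 10 8 11 7
j=2: 15>7, skip
j=3: 4≤7, i=1, swap(1,3) ⇒ 3 4 15 16 13 10 8 11 7
j=4: 13>7, skip
j=5: 10>7, skip
j=6: 8>7, skip
(after j=6) A = 3 4 15 16 13 10 8 11 7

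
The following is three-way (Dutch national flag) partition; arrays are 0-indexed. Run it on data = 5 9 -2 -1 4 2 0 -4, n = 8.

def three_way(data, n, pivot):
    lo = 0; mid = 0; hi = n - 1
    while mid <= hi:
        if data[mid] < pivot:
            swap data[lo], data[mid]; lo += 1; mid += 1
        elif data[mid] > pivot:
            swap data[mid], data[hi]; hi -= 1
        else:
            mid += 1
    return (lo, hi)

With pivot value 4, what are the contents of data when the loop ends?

pivot = 4; lo=0, mid=0, hi=7
data[mid]=5>4: swap data[0],data[7]; hi=6 → -4 9 -2 -1 4 2 0 5
data[mid]=-4<4: swap data[0],data[0]; lo=1,mid=1 → -4 9 -2 -1 4 2 0 5
data[mid]=9>4: swap data[1],data[6]; hi=5 → -4 0 -2 -1 4 2 9 5
data[mid]=0<4: swap data[1],data[1]; lo=2,mid=2 → -4 0 -2 -1 4 2 9 5
data[mid]=-2<4: swap data[2],data[2]; lo=3,mid=3 → -4 0 -2 -1 4 2 9 5
data[mid]=-1<4: swap data[3],data[3]; lo=4,mid=4 → -4 0 -2 -1 4 2 9 5
data[mid]=4=4: mid=5
data[mid]=2<4: swap data[4],data[5]; lo=5,mid=6 → -4 0 -2 -1 2 4 9 5
end: lo=5, hi=5; data = -4 0 -2 -1 2 4 9 5

-4 0 -2 -1 2 4 9 5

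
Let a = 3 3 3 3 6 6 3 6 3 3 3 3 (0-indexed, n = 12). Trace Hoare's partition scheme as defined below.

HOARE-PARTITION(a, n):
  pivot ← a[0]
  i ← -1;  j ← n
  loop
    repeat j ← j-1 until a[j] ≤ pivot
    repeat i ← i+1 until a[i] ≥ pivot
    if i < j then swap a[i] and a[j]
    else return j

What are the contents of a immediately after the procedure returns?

3 3 3 3 3 6 6 6 3 3 3 3

pivot=3
j stops at 11 (3), i stops at 0 (3); swap ⇒ 3 3 3 3 6 6 3 6 3 3 3 3
j stops at 10 (3), i stops at 1 (3); swap ⇒ 3 3 3 3 6 6 3 6 3 3 3 3
j stops at 9 (3), i stops at 2 (3); swap ⇒ 3 3 3 3 6 6 3 6 3 3 3 3
j stops at 8 (3), i stops at 3 (3); swap ⇒ 3 3 3 3 6 6 3 6 3 3 3 3
j stops at 6 (3), i stops at 4 (6); swap ⇒ 3 3 3 3 3 6 6 6 3 3 3 3
j stops at 4, i stops at 5; i≥j ⇒ return 4. a=3 3 3 3 3 6 6 6 3 3 3 3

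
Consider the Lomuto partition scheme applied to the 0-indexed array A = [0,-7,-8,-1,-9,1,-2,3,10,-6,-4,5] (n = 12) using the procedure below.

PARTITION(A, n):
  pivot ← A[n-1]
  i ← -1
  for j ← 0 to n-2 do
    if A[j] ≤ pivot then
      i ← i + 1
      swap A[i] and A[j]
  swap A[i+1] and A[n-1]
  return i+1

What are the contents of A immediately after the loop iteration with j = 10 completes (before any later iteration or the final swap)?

[0,-7,-8,-1,-9,1,-2,3,-6,-4,10,5]

pivot = A[11] = 5; i = -1
j=0: A[0]=0 ≤ 5 → i=0, swap A[0],A[0] (no change) → [0,-7,-8,-1,-9,1,-2,3,10,-6,-4,5]
j=1: A[1]=-7 ≤ 5 → i=1, swap A[1],A[1] (no change) → [0,-7,-8,-1,-9,1,-2,3,10,-6,-4,5]
j=2: A[2]=-8 ≤ 5 → i=2, swap A[2],A[2] (no change) → [0,-7,-8,-1,-9,1,-2,3,10,-6,-4,5]
j=3: A[3]=-1 ≤ 5 → i=3, swap A[3],A[3] (no change) → [0,-7,-8,-1,-9,1,-2,3,10,-6,-4,5]
j=4: A[4]=-9 ≤ 5 → i=4, swap A[4],A[4] (no change) → [0,-7,-8,-1,-9,1,-2,3,10,-6,-4,5]
j=5: A[5]=1 ≤ 5 → i=5, swap A[5],A[5] (no change) → [0,-7,-8,-1,-9,1,-2,3,10,-6,-4,5]
j=6: A[6]=-2 ≤ 5 → i=6, swap A[6],A[6] (no change) → [0,-7,-8,-1,-9,1,-2,3,10,-6,-4,5]
j=7: A[7]=3 ≤ 5 → i=7, swap A[7],A[7] (no change) → [0,-7,-8,-1,-9,1,-2,3,10,-6,-4,5]
j=8: A[8]=10 > 5 → no swap
j=9: A[9]=-6 ≤ 5 → i=8, swap A[8],A[9] → [0,-7,-8,-1,-9,1,-2,3,-6,10,-4,5]
j=10: A[10]=-4 ≤ 5 → i=9, swap A[9],A[10] → [0,-7,-8,-1,-9,1,-2,3,-6,-4,10,5]
(after j=10) A = [0,-7,-8,-1,-9,1,-2,3,-6,-4,10,5]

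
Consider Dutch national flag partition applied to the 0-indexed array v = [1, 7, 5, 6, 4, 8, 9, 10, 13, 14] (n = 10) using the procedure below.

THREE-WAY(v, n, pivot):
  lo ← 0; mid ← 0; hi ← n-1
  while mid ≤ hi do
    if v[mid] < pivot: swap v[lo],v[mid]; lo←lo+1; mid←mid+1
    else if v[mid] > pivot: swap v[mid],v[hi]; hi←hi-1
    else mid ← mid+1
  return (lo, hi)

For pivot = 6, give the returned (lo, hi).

lo=0 mid=0 hi=9
1<6: swap(0,0), lo=1 mid=1 ⇒ [1, 7, 5, 6, 4, 8, 9, 10, 13, 14]
7>6: swap(1,9), hi=8 ⇒ [1, 14, 5, 6, 4, 8, 9, 10, 13, 7]
14>6: swap(1,8), hi=7 ⇒ [1, 13, 5, 6, 4, 8, 9, 10, 14, 7]
13>6: swap(1,7), hi=6 ⇒ [1, 10, 5, 6, 4, 8, 9, 13, 14, 7]
10>6: swap(1,6), hi=5 ⇒ [1, 9, 5, 6, 4, 8, 10, 13, 14, 7]
9>6: swap(1,5), hi=4 ⇒ [1, 8, 5, 6, 4, 9, 10, 13, 14, 7]
8>6: swap(1,4), hi=3 ⇒ [1, 4, 5, 6, 8, 9, 10, 13, 14, 7]
4<6: swap(1,1), lo=2 mid=2 ⇒ [1, 4, 5, 6, 8, 9, 10, 13, 14, 7]
5<6: swap(2,2), lo=3 mid=3 ⇒ [1, 4, 5, 6, 8, 9, 10, 13, 14, 7]
6=6: mid=4
done. lo=3 hi=3; v=[1, 4, 5, 6, 8, 9, 10, 13, 14, 7]

(3, 3)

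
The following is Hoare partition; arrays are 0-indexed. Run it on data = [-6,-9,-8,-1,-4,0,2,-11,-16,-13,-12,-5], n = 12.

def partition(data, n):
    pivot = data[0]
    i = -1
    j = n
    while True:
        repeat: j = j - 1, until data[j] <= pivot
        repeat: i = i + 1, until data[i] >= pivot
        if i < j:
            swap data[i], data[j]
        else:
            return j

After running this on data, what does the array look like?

[-12,-9,-8,-13,-16,-11,2,0,-4,-1,-6,-5]

pivot=-6
j stops at 10 (-12), i stops at 0 (-6); swap ⇒ [-12,-9,-8,-1,-4,0,2,-11,-16,-13,-6,-5]
j stops at 9 (-13), i stops at 3 (-1); swap ⇒ [-12,-9,-8,-13,-4,0,2,-11,-16,-1,-6,-5]
j stops at 8 (-16), i stops at 4 (-4); swap ⇒ [-12,-9,-8,-13,-16,0,2,-11,-4,-1,-6,-5]
j stops at 7 (-11), i stops at 5 (0); swap ⇒ [-12,-9,-8,-13,-16,-11,2,0,-4,-1,-6,-5]
j stops at 5, i stops at 6; i≥j ⇒ return 5. data=[-12,-9,-8,-13,-16,-11,2,0,-4,-1,-6,-5]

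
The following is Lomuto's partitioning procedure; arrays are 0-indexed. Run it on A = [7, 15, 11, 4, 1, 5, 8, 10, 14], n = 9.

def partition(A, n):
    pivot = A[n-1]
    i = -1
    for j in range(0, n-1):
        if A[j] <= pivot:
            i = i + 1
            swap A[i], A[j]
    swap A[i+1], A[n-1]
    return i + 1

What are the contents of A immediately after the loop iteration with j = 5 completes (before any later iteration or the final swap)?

pivot = A[8] = 14; i = -1
j=0: A[0]=7 ≤ 14 → i=0, swap A[0],A[0] (no change) → [7, 15, 11, 4, 1, 5, 8, 10, 14]
j=1: A[1]=15 > 14 → no swap
j=2: A[2]=11 ≤ 14 → i=1, swap A[1],A[2] → [7, 11, 15, 4, 1, 5, 8, 10, 14]
j=3: A[3]=4 ≤ 14 → i=2, swap A[2],A[3] → [7, 11, 4, 15, 1, 5, 8, 10, 14]
j=4: A[4]=1 ≤ 14 → i=3, swap A[3],A[4] → [7, 11, 4, 1, 15, 5, 8, 10, 14]
j=5: A[5]=5 ≤ 14 → i=4, swap A[4],A[5] → [7, 11, 4, 1, 5, 15, 8, 10, 14]
(after j=5) A = [7, 11, 4, 1, 5, 15, 8, 10, 14]

[7, 11, 4, 1, 5, 15, 8, 10, 14]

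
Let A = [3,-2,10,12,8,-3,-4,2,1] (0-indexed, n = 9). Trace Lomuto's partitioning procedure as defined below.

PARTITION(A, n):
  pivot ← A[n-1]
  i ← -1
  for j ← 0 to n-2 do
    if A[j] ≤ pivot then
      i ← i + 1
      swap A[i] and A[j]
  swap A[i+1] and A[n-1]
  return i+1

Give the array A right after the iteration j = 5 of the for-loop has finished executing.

[-2,-3,10,12,8,3,-4,2,1]

pivot = A[8] = 1; i = -1
j=0: A[0]=3 > 1 → no swap
j=1: A[1]=-2 ≤ 1 → i=0, swap A[0],A[1] → [-2,3,10,12,8,-3,-4,2,1]
j=2: A[2]=10 > 1 → no swap
j=3: A[3]=12 > 1 → no swap
j=4: A[4]=8 > 1 → no swap
j=5: A[5]=-3 ≤ 1 → i=1, swap A[1],A[5] → [-2,-3,10,12,8,3,-4,2,1]
(after j=5) A = [-2,-3,10,12,8,3,-4,2,1]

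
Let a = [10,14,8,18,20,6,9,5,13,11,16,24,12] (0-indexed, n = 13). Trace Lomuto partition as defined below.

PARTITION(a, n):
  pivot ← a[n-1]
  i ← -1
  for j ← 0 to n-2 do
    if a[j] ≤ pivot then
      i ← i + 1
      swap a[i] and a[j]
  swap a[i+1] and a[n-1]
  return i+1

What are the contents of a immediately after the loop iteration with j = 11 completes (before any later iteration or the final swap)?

pivot = a[12] = 12; i = -1
j=0: a[0]=10 ≤ 12 → i=0, swap a[0],a[0] (no change) → [10,14,8,18,20,6,9,5,13,11,16,24,12]
j=1: a[1]=14 > 12 → no swap
j=2: a[2]=8 ≤ 12 → i=1, swap a[1],a[2] → [10,8,14,18,20,6,9,5,13,11,16,24,12]
j=3: a[3]=18 > 12 → no swap
j=4: a[4]=20 > 12 → no swap
j=5: a[5]=6 ≤ 12 → i=2, swap a[2],a[5] → [10,8,6,18,20,14,9,5,13,11,16,24,12]
j=6: a[6]=9 ≤ 12 → i=3, swap a[3],a[6] → [10,8,6,9,20,14,18,5,13,11,16,24,12]
j=7: a[7]=5 ≤ 12 → i=4, swap a[4],a[7] → [10,8,6,9,5,14,18,20,13,11,16,24,12]
j=8: a[8]=13 > 12 → no swap
j=9: a[9]=11 ≤ 12 → i=5, swap a[5],a[9] → [10,8,6,9,5,11,18,20,13,14,16,24,12]
j=10: a[10]=16 > 12 → no swap
j=11: a[11]=24 > 12 → no swap
(after j=11) a = [10,8,6,9,5,11,18,20,13,14,16,24,12]

[10,8,6,9,5,11,18,20,13,14,16,24,12]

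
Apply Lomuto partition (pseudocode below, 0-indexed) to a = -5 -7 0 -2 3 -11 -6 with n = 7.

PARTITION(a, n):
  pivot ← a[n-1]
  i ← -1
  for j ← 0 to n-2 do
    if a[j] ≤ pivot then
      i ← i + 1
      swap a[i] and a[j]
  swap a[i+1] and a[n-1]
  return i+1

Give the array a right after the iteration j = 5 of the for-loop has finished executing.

pivot=-6, i=-1
j=0: -5>-6, skip
j=1: -7≤-6, i=0, swap(0,1) ⇒ -7 -5 0 -2 3 -11 -6
j=2: 0>-6, skip
j=3: -2>-6, skip
j=4: 3>-6, skip
j=5: -11≤-6, i=1, swap(1,5) ⇒ -7 -11 0 -2 3 -5 -6
(after j=5) a = -7 -11 0 -2 3 -5 -6

-7 -11 0 -2 3 -5 -6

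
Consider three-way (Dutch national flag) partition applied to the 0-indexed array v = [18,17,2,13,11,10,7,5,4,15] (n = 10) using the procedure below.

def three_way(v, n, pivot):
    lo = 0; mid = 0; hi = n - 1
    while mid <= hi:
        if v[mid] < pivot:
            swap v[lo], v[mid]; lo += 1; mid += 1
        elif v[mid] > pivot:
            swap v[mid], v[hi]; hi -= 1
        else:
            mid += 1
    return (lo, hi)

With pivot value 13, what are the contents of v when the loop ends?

[4,5,2,11,10,7,13,17,15,18]

pivot = 13; lo=0, mid=0, hi=9
v[mid]=18>13: swap v[0],v[9]; hi=8 → [15,17,2,13,11,10,7,5,4,18]
v[mid]=15>13: swap v[0],v[8]; hi=7 → [4,17,2,13,11,10,7,5,15,18]
v[mid]=4<13: swap v[0],v[0]; lo=1,mid=1 → [4,17,2,13,11,10,7,5,15,18]
v[mid]=17>13: swap v[1],v[7]; hi=6 → [4,5,2,13,11,10,7,17,15,18]
v[mid]=5<13: swap v[1],v[1]; lo=2,mid=2 → [4,5,2,13,11,10,7,17,15,18]
v[mid]=2<13: swap v[2],v[2]; lo=3,mid=3 → [4,5,2,13,11,10,7,17,15,18]
v[mid]=13=13: mid=4
v[mid]=11<13: swap v[3],v[4]; lo=4,mid=5 → [4,5,2,11,13,10,7,17,15,18]
v[mid]=10<13: swap v[4],v[5]; lo=5,mid=6 → [4,5,2,11,10,13,7,17,15,18]
v[mid]=7<13: swap v[5],v[6]; lo=6,mid=7 → [4,5,2,11,10,7,13,17,15,18]
end: lo=6, hi=6; v = [4,5,2,11,10,7,13,17,15,18]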